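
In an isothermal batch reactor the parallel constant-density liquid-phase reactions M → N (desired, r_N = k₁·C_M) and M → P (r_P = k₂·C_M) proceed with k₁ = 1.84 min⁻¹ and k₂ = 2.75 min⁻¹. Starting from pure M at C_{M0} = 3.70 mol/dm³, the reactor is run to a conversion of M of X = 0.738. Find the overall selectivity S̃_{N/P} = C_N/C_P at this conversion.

0.669

C_M = C_{M0}(1−X) = 0.9694 mol/dm³.
Both paths are first order in M, so the instantaneous fraction to N is constant: dC_N/d(−C_M) = k₁/(k₁+k₂) = 0.4009.
C_N = 0.4009·(C_{M0}−C_M) = 0.4009×2.731 = 1.09 mol/dm³.
C_P = (C_{M0}−C_M)−C_N = 1.636 mol/dm³; S̃_{N/P} = 1.095/1.636 = 0.669.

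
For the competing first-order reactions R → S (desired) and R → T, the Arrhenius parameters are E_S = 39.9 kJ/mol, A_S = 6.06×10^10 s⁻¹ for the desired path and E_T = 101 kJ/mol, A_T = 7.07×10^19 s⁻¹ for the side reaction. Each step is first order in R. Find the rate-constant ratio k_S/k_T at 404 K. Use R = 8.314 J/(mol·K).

k_S/k_T = (A_S/A_T)·exp[−(E_S−E_T)/(RT)] = (A_S/A_T)·exp[(E_T−E_S)/(RT)].
(E_T−E_S)/(RT) = (101−39.9)×10³/(8.314×404) = 61100/3359 = 18.19.
k_S/k_T = (6.06×10^10/7.07×10^19)·exp(18.19) = 8.571×10^-10 × 7.946×10^7 = 0.0681.
Since E_S < E_T, lowering the temperature improves selectivity toward S.

0.0681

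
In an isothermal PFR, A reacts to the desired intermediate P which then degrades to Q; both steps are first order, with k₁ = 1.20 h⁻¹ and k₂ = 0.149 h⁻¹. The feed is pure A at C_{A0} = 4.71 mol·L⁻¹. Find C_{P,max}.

3.50 mol·L⁻¹

For a first-order series the maximum intermediate yield is C_{P,max}/C_{A0} = (k₁/k₂)^[k₂/(k₂−k₁)].
= (1.20/0.149)^(0.149/(0.149−1.20)) = (8.054)^(-0.1418) = 0.7440.
C_{P,max} = 0.7440×4.71 = 3.50 mol·L⁻¹.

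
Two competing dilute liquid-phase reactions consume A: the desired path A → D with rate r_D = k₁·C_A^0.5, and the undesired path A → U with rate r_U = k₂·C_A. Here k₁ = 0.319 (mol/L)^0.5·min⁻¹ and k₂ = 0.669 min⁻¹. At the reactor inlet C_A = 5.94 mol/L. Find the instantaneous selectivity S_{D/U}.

0.196

S_{D/U} = r_D/r_U = (k₁·C_A^0.5)/(k₂·C_A) = (k₁/k₂)·C_A^-0.5.
= (0.319×5.940^0.5) / (0.669×5.940) = 0.7775/3.974 = 0.196.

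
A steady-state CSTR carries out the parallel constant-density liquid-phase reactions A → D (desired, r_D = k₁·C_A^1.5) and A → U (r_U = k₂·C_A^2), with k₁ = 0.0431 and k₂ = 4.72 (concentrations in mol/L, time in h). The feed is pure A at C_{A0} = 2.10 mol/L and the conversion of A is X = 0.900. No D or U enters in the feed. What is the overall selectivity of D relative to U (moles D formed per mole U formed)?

0.0199

Exit C_A = C_{A0}(1−X) = 2.10×0.100 = 0.2100 mol/L.
A CSTR operates uniformly at the exit composition, giving r_D = 0.004148 and r_U = 0.2082 (each k·C_A^n at C_A = 0.2100).
Overall selectivity = C_D/C_U = r_Dτ/(r_Uτ) = r_D/r_U = 0.0199.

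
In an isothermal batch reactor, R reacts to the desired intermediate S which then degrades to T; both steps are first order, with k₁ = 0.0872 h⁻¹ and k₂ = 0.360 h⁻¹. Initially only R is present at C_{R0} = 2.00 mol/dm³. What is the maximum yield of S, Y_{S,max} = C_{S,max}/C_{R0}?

0.154

At the optimum, C_{S,max}/C_{R0} = (k₁/k₂)^[k₂/(k₂−k₁)].
= (0.0872/0.360)^(0.360/(0.360−0.0872)) = (0.2422)^(1.320) = 0.1539.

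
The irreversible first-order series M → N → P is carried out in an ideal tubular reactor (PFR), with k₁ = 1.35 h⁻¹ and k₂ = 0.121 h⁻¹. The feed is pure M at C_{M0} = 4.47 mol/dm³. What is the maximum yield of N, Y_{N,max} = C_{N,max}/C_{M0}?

For a first-order series the maximum intermediate yield is C_{N,max}/C_{M0} = (k₁/k₂)^[k₂/(k₂−k₁)].
= (1.35/0.121)^(0.121/(0.121−1.35)) = (11.16)^(-0.09845) = 0.7886.

0.789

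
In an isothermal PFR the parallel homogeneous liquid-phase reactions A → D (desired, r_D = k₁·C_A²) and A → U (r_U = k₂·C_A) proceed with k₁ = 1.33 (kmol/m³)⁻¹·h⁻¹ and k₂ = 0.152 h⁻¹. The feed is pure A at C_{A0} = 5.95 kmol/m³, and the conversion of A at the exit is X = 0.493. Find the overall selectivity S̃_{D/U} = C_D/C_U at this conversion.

37.8

C_A = C_{A0}(1−X) = 3.017 kmol/m³.
Along a PFR/batch, dC_U/dC_A = −r_U/(r_D+r_U) = −k₂/(k₂+k₁·C_A).
Integrating from C_{A0} to C_A: C_U = (0.152/1.33)·ln[(0.152+1.33·5.95)/(0.152+1.33·3.02)] = 0.1143·ln(8.066/4.164) = 0.07555 kmol/m³.
Then C_D = (C_{A0}−C_A) − C_U = 2.933 − 0.07555 = 2.858 kmol/m³.
S̃_{D/U} = C_D/C_U = 2.858/0.07555 = 37.8.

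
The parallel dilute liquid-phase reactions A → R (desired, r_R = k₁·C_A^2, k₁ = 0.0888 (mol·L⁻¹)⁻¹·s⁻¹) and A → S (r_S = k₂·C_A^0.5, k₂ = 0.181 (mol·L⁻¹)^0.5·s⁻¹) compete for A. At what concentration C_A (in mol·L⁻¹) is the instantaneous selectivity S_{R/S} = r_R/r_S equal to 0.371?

0.830 mol·L⁻¹

S_{R/S} = (k₁/k₂)·C_A^1.5 ⇒ C_A = (S·k₂/k₁)^(1/1.5).
= (0.371×0.181/0.0888)^(0.6667) = (0.7562)^(0.6667) = 0.830 mol·L⁻¹.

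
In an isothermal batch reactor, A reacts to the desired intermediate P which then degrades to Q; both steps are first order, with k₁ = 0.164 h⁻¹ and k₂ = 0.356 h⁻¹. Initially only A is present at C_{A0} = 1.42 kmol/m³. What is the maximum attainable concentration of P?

At the optimum, C_{P,max}/C_{A0} = (k₁/k₂)^[k₂/(k₂−k₁)].
= (0.164/0.356)^(0.356/(0.356−0.164)) = (0.4607)^(1.854) = 0.2376.
C_{P,max} = 0.2376×1.42 = 0.337 kmol/m³.

0.337 kmol/m³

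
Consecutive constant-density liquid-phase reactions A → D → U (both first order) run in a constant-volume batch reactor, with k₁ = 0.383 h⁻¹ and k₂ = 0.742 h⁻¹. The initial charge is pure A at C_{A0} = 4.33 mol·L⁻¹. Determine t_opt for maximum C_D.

Setting dC_D/dt = 0 gives t_opt = ln(k₂/k₁)/(k₂−k₁).
= ln(0.742/0.383)/(0.742−0.383) = ln(1.937)/0.3590 = 0.6613/0.3590 = 1.84 h.

1.84 h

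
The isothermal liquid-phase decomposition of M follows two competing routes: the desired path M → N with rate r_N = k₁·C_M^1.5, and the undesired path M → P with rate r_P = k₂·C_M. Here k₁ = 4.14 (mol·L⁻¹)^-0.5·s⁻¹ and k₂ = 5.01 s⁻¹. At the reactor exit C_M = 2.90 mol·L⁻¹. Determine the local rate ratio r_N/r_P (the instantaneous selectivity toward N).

1.41

S_{N/P} = r_N/r_P = (k₁·C_M^1.5)/(k₂·C_M) = (k₁/k₂)·C_M^0.5.
= (4.14×2.900^1.5) / (5.01×2.900) = 20.45/14.53 = 1.41.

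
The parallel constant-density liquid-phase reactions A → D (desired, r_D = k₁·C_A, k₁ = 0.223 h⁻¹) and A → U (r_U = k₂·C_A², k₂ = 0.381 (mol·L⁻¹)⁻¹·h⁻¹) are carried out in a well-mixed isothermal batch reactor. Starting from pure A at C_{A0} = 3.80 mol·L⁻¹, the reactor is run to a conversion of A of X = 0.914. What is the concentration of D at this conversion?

C_A = C_{A0}(1−X) = 0.3268 mol·L⁻¹.
Along a PFR/batch, dC_D/dC_A = −r_D/(r_D+r_U) = −k₁/(k₁+k₂·C_A).
Integrating from C_{A0} to C_A: C_D = (0.223/0.381)·ln[(0.223+0.381·3.80)/(0.223+0.381·0.327)] = 0.5853·ln(1.671/0.3475) = 0.9191 mol·L⁻¹.

0.919 mol·L⁻¹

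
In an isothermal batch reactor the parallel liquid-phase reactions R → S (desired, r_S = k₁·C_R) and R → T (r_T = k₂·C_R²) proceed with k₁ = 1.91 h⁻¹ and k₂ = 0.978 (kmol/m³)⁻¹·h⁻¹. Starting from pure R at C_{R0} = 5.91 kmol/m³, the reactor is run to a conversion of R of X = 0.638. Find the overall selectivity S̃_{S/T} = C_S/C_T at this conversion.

0.511

C_R = C_{R0}(1−X) = 2.139 kmol/m³.
Along a PFR/batch, dC_S/dC_R = −r_S/(r_S+r_T) = −k₁/(k₁+k₂·C_R).
Integrating from C_{R0} to C_R: C_S = (1.91/0.978)·ln[(1.91+0.978·5.91)/(1.91+0.978·2.14)] = 1.953·ln(7.690/4.002) = 1.275 kmol/m³.
C_T = (C_{R0}−C_R)−C_S = 2.495 kmol/m³; S̃_{S/T} = 1.275/2.495 = 0.511.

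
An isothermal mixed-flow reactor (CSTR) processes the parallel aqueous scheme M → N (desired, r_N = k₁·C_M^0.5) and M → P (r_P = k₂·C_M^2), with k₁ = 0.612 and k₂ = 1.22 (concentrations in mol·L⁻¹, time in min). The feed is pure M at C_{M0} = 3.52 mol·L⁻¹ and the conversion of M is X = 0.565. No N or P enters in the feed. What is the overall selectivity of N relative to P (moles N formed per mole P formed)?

Exit C_M = C_{M0}(1−X) = 3.52×0.435 = 1.531 mol·L⁻¹.
A CSTR operates uniformly at the exit composition, giving r_N = 0.7573 and r_P = 2.860 (each k·C_M^n at C_M = 1.531).
Overall selectivity = C_N/C_P = r_Nτ/(r_Pτ) = r_N/r_P = 0.265.

0.265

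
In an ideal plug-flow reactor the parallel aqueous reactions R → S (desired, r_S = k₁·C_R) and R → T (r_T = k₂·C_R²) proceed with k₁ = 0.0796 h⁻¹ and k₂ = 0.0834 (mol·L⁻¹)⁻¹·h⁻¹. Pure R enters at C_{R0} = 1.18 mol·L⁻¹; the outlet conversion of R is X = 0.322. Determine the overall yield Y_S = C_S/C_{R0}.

C_R = C_{R0}(1−X) = 0.8000 mol·L⁻¹.
Along a PFR/batch, dC_S/dC_R = −r_S/(r_S+r_T) = −k₁/(k₁+k₂·C_R).
Integrating from C_{R0} to C_R: C_S = (0.0796/0.0834)·ln[(0.0796+0.0834·1.18)/(0.0796+0.0834·0.800)] = 0.9544·ln(0.1780/0.1463) = 0.1871 mol·L⁻¹.
Y_S = C_S/C_{R0} = 0.1871/1.18 = 0.159.

0.159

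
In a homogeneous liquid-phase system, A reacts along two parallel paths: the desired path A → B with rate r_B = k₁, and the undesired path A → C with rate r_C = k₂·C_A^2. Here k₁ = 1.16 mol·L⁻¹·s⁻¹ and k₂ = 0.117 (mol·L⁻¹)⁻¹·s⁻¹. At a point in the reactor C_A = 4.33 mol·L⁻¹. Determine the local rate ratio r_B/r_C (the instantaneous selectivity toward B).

S_{B/C} = r_B/r_C = (k₁)/(k₂·C_A^2) = (k₁/k₂)·C_A^-2.
= (1.16) / (0.117×4.330^2) = 1.160/2.194 = 0.529.
The undesired path is higher order in A, so low C_A (CSTR or dilute feed) favours B.

0.529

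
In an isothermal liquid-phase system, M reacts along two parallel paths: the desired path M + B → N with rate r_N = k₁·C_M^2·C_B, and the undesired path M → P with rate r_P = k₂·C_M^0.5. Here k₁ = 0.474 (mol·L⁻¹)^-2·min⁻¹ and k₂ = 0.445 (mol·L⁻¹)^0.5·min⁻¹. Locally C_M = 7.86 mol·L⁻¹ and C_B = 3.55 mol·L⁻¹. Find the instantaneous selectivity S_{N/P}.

S_{N/P} = r_N/r_P = (k₁·C_M^2·C_B)/(k₂·C_M^0.5) = (k₁/k₂)·C_M^1.5·C_B.
= (0.474×7.860^2×3.550) / (0.445×7.860^0.5) = 104.0/1.248 = 83.3.
Since the desired path is higher order in M, keeping C_M high (PFR or concentrated feed) favours N.

83.3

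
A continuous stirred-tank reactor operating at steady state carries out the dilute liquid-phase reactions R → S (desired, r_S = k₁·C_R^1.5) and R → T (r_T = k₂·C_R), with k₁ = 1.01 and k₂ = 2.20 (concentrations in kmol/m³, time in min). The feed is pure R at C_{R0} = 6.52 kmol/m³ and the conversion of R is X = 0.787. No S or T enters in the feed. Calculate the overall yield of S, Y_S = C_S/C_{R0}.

Exit C_R = C_{R0}(1−X) = 6.52×0.213 = 1.389 kmol/m³.
In a CSTR the entire volume is at exit conditions, so r_S = 1.01×1.389^1.5 = 1.653 and r_T = 2.20×1.389 = 3.055.
Fraction of consumed R going to S: r_S/(r_S+r_T) = 0.3511.
C_S = 0.3511·C_{R0}·X = 0.3511×6.52×0.787 = 1.80 kmol/m³; Y_S = C_S/C_{R0} = 0.276.

0.276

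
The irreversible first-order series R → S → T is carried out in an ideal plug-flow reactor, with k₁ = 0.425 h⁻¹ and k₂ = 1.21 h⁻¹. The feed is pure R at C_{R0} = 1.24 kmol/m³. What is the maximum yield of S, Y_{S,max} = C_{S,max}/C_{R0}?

For a first-order series the maximum intermediate yield is C_{S,max}/C_{R0} = (k₁/k₂)^[k₂/(k₂−k₁)].
= (0.425/1.21)^(1.21/(1.21−0.425)) = (0.3512)^(1.541) = 0.1993.

0.199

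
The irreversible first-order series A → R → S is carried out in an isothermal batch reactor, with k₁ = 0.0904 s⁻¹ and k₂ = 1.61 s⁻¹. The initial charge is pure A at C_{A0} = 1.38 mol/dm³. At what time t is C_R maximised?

The intermediate peaks when r₁ = r₂, i.e. k₁e^(−k₁t) = k₂e^(−k₂t), giving t_opt = ln(k₂/k₁)/(k₂−k₁).
= ln(1.61/0.0904)/(1.61−0.0904) = ln(17.81)/1.520 = 2.880/1.520 = 1.90 s.

1.90 s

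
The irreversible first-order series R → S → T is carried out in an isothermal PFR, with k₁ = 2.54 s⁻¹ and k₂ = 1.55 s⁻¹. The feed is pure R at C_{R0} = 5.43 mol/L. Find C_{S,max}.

For a first-order series the maximum intermediate yield is C_{S,max}/C_{R0} = (k₁/k₂)^[k₂/(k₂−k₁)].
= (2.54/1.55)^(1.55/(1.55−2.54)) = (1.639)^(-1.566) = 0.4615.
C_{S,max} = 0.4615×5.43 = 2.51 mol/L.

2.51 mol/L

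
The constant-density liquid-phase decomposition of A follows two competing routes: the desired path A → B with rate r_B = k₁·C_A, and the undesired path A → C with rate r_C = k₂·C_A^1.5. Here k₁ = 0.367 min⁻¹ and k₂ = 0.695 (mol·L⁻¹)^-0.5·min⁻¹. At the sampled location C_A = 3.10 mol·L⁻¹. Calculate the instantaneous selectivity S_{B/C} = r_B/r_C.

0.300

S_{B/C} = r_B/r_C = (k₁·C_A)/(k₂·C_A^1.5) = (k₁/k₂)·C_A^-0.5.
= (0.367×3.100) / (0.695×3.100^1.5) = 1.138/3.793 = 0.300.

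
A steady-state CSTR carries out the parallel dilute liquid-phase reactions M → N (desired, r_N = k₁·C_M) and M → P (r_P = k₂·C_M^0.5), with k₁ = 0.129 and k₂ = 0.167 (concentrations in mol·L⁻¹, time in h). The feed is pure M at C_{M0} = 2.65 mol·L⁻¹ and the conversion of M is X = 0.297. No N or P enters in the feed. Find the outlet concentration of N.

Exit C_M = C_{M0}(1−X) = 2.65×0.703 = 1.863 mol·L⁻¹.
In a CSTR the entire volume is at exit conditions, so r_N = 0.129×1.863 = 0.2403 and r_P = 0.167×1.863^0.5 = 0.2279.
Fraction of consumed M going to N: r_N/(r_N+r_P) = 0.5132.
C_N = 0.5132·C_{M0}·X = 0.5132×2.65×0.297 = 0.404 mol·L⁻¹.

0.404 mol·L⁻¹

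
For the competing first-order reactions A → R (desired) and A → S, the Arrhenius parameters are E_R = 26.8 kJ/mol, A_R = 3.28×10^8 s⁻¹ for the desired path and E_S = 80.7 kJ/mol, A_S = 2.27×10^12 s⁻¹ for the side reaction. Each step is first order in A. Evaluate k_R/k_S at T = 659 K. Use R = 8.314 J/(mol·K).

2.71

With equal orders, S_{R/S} = k_R/k_S = (A_R/A_S)·exp[(E_S−E_R)/(RT)].
(E_S−E_R)/(RT) = (80.7−26.8)×10³/(8.314×659) = 53900/5479 = 9.838.
k_R/k_S = (3.28×10^8/2.27×10^12)·exp(9.838) = 1.445×10^-4 × 18726 = 2.71.
Since E_R < E_S, lowering the temperature improves selectivity toward R.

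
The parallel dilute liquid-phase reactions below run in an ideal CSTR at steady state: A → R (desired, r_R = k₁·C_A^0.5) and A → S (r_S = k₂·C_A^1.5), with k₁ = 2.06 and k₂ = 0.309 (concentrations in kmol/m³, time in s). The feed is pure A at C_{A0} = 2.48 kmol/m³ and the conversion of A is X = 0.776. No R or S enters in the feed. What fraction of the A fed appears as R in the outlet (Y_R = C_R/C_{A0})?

Exit C_A = C_{A0}(1−X) = 2.48×0.224 = 0.5555 kmol/m³.
In a CSTR the entire volume is at exit conditions, so r_R = 2.06×0.5555^0.5 = 1.535 and r_S = 0.309×0.5555^1.5 = 0.1279.
Fraction of consumed A going to R: r_R/(r_R+r_S) = 0.9231.
C_R = 0.9231·C_{A0}·X = 0.9231×2.48×0.776 = 1.78 kmol/m³; Y_R = C_R/C_{A0} = 0.716.

0.716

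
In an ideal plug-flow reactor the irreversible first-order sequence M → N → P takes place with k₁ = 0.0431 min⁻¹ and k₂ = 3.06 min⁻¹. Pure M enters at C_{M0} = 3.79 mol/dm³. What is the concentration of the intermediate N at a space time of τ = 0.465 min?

0.0400 mol/dm³

For first-order series with pure M initially, C_N(τ) = k₁C_{M0}/(k₂−k₁)·(e^(−k₁τ) − e^(−k₂τ)).
e^(−k₁τ) = e^(−0.0431×0.465) = e^(−0.02004) = 0.9802; e^(−k₂τ) = e^(−1.423) = 0.2410.
C_N = 0.0431×3.79/(3.06−0.0431) × (0.9802−0.2410) = 0.05414×0.7391 = 0.04002 mol/dm³.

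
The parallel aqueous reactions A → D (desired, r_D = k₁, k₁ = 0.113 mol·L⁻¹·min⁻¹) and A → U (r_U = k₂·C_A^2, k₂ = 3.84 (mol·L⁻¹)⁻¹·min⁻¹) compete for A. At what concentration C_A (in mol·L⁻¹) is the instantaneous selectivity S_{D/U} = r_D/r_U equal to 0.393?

S_{D/U} = (k₁/k₂)·C_A^-2 ⇒ C_A = (S·k₂/k₁)^(-0.5).
= (0.393×3.84/0.113)^(-0.5) = (13.36)^(-0.5) = 0.274 mol·L⁻¹.

0.274 mol·L⁻¹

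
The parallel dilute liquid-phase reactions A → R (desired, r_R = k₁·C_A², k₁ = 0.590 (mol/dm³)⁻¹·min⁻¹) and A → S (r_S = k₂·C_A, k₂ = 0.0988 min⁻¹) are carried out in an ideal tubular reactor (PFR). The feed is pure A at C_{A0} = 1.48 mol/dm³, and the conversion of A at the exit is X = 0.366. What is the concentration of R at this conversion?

C_A = C_{A0}(1−X) = 0.9383 mol/dm³.
Along a PFR/batch, dC_S/dC_A = −r_S/(r_R+r_S) = −k₂/(k₂+k₁·C_A).
Integrating from C_{A0} to C_A: C_S = (0.0988/0.590)·ln[(0.0988+0.590·1.48)/(0.0988+0.590·0.938)] = 0.1675·ln(0.9720/0.6524) = 0.06676 mol/dm³.
Then C_R = (C_{A0}−C_A) − C_S = 0.5417 − 0.06676 = 0.4749 mol/dm³.

0.475 mol/dm³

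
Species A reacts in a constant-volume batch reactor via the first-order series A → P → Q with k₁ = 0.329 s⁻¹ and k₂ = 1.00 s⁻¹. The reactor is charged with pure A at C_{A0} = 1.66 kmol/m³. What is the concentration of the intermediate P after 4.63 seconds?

For first-order series with pure A initially, C_P(t) = k₁C_{A0}/(k₂−k₁)·(e^(−k₁t) − e^(−k₂t)).
e^(−k₁t) = e^(−0.329×4.63) = e^(−1.523) = 0.2180; e^(−k₂t) = e^(−4.630) = 0.009755.
C_P = 0.329×1.66/(1.00−0.329) × (0.2180−0.009755) = 0.8139×0.2082 = 0.1695 kmol/m³.

0.169 kmol/m³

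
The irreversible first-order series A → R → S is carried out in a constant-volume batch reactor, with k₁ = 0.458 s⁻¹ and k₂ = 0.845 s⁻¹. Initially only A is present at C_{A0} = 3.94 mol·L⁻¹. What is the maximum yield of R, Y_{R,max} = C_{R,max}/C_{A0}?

0.263

At the optimum, C_{R,max}/C_{A0} = (k₁/k₂)^[k₂/(k₂−k₁)].
= (0.458/0.845)^(0.845/(0.845−0.458)) = (0.5420)^(2.183) = 0.2626.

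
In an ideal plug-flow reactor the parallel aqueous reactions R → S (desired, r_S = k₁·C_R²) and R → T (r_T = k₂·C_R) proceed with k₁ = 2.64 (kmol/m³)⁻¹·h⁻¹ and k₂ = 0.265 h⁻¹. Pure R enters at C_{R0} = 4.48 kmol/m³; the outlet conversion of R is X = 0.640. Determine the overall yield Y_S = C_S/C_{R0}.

C_R = C_{R0}(1−X) = 1.613 kmol/m³.
Along a PFR/batch, dC_T/dC_R = −r_T/(r_S+r_T) = −k₂/(k₂+k₁·C_R).
Integrating from C_{R0} to C_R: C_T = (0.265/2.64)·ln[(0.265+2.64·4.48)/(0.265+2.64·1.61)] = 0.1004·ln(12.09/4.523) = 0.09872 kmol/m³.
Then C_S = (C_{R0}−C_R) − C_T = 2.867 − 0.09872 = 2.768 kmol/m³.
Y_S = C_S/C_{R0} = 2.768/4.48 = 0.618.

0.618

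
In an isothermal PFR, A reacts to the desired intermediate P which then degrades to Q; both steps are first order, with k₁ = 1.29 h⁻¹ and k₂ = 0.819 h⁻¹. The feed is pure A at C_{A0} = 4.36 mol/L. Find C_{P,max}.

1.98 mol/L

Evaluating C_P at τ_opt = ln(k₂/k₁)/(k₂−k₁) gives C_{P,max}/C_{A0} = (k₁/k₂)^[k₂/(k₂−k₁)].
= (1.29/0.819)^(0.819/(0.819−1.29)) = (1.575)^(-1.739) = 0.4539.
C_{P,max} = 0.4539×4.36 = 1.98 mol/L.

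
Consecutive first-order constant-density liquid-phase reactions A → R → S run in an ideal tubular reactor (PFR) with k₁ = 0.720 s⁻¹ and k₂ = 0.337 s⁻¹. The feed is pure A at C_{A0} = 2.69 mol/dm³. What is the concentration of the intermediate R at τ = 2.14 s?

For first-order series with pure A initially, C_R(τ) = k₁C_{A0}/(k₂−k₁)·(e^(−k₁τ) − e^(−k₂τ)).
e^(−k₁τ) = e^(−0.720×2.14) = e^(−1.541) = 0.2142; e^(−k₂τ) = e^(−0.7212) = 0.4862.
C_R = 0.720×2.69/(0.337−0.720) × (0.2142−0.4862) = (-5.057)×(-0.2720) = 1.375 mol/dm³.

1.38 mol/dm³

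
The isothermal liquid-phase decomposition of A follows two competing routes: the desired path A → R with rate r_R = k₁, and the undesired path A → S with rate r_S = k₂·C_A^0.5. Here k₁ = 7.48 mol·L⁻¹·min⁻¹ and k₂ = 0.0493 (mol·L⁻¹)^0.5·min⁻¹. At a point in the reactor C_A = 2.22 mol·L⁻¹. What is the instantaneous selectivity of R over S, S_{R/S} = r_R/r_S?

S_{R/S} = r_R/r_S = (k₁)/(k₂·C_A^0.5) = (k₁/k₂)·C_A^-0.5.
= (7.48) / (0.0493×2.220^0.5) = 7.480/0.07346 = 102.

102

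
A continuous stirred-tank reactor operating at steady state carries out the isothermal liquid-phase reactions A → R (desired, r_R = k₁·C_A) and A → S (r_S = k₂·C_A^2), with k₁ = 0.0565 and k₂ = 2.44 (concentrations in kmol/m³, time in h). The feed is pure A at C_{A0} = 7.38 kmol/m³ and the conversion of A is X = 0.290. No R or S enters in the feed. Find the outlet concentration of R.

Exit C_A = C_{A0}(1−X) = 7.38×0.710 = 5.240 kmol/m³.
Rates in a CSTR are evaluated at the outlet concentration: r_R = 0.0565×5.240 = 0.2960, r_S = 2.44×5.240^2 = 66.99.
Fraction of consumed A going to R: r_R/(r_R+r_S) = 0.004400.
C_R = 0.004400·C_{A0}·X = 0.004400×7.38×0.290 = 0.00942 kmol/m³.

0.00942 kmol/m³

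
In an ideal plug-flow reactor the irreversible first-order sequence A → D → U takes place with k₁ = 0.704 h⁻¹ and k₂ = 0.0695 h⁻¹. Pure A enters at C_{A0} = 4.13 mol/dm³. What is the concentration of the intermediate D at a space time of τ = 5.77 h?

2.99 mol/dm³

Solving the coupled first-order balances gives C_D(τ) = [k₁/(k₂−k₁)]·C_{A0}·(e^(−k₁τ) − e^(−k₂τ)).
e^(−k₁τ) = e^(−0.704×5.77) = e^(−4.062) = 0.01721; e^(−k₂τ) = e^(−0.4010) = 0.6696.
C_D = 0.704×4.13/(0.0695−0.704) × (0.01721−0.6696) = (-4.582)×(-0.6524) = 2.990 mol/dm³.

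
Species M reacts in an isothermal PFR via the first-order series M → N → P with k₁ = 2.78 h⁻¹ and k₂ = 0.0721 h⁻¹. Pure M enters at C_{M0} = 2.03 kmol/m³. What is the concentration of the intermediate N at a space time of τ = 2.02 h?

1.79 kmol/m³

For first-order series with pure M initially, C_N(τ) = k₁C_{M0}/(k₂−k₁)·(e^(−k₁τ) − e^(−k₂τ)).
e^(−k₁τ) = e^(−2.78×2.02) = e^(−5.616) = 0.003641; e^(−k₂τ) = e^(−0.1456) = 0.8645.
C_N = 2.78×2.03/(0.0721−2.78) × (0.003641−0.8645) = (-2.084)×(-0.8608) = 1.794 kmol/m³.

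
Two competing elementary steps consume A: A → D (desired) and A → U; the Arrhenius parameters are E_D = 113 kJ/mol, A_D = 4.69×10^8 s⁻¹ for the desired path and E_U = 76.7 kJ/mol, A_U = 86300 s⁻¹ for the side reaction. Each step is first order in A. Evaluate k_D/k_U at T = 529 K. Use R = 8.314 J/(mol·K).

k_D/k_U = (A_D/A_U)·exp[−(E_D−E_U)/(RT)] = (A_D/A_U)·exp[(E_U−E_D)/(RT)].
(E_U−E_D)/(RT) = (76.7−113)×10³/(8.314×529) = -36300/4398 = -8.254.
k_D/k_U = (4.69×10^8/86300)·exp(-8.254) = 5435 × 2.603×10^-4 = 1.41.
Since E_D > E_U, raising the temperature improves selectivity toward D.

1.41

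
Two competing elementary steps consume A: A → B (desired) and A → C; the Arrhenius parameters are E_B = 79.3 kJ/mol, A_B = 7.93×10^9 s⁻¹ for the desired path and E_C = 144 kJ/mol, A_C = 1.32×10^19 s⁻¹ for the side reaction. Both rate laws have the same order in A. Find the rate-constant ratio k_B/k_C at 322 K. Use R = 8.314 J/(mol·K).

18.8

With equal orders, S_{B/C} = k_B/k_C = (A_B/A_C)·exp[(E_C−E_B)/(RT)].
(E_C−E_B)/(RT) = (144−79.3)×10³/(8.314×322) = 64700/2677 = 24.17.
k_B/k_C = (7.93×10^9/1.32×10^19)·exp(24.17) = 6.008×10^-10 × 3.133×10^10 = 18.8.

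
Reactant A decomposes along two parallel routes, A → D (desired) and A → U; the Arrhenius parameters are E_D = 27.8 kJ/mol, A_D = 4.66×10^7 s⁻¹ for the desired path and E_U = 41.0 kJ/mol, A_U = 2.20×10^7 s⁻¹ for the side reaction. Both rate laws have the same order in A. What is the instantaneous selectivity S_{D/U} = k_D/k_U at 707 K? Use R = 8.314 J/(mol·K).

With equal orders, S_{D/U} = k_D/k_U = (A_D/A_U)·exp[(E_U−E_D)/(RT)].
(E_U−E_D)/(RT) = (41.0−27.8)×10³/(8.314×707) = 13200/5878 = 2.246.
k_D/k_U = (4.66×10^7/2.20×10^7)·exp(2.246) = 2.118 × 9.447 = 20.0.

20.0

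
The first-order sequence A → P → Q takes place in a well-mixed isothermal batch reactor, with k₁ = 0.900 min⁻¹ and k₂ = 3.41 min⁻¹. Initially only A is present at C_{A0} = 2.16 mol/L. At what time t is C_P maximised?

Setting dC_P/dt = 0 gives t_opt = ln(k₂/k₁)/(k₂−k₁).
= ln(3.41/0.900)/(3.41−0.900) = ln(3.789)/2.510 = 1.332/2.510 = 0.531 min.

0.531 min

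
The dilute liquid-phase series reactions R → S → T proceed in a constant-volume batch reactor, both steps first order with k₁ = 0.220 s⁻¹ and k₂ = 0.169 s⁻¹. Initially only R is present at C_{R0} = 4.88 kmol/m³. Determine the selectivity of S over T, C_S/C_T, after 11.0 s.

Solving the coupled first-order balances gives C_S(t) = [k₁/(k₂−k₁)]·C_{R0}·(e^(−k₁t) − e^(−k₂t)).
e^(−k₁t) = e^(−0.220×11.0) = e^(−2.420) = 0.08892; e^(−k₂t) = e^(−1.859) = 0.1558.
C_S = 0.220×4.88/(0.169−0.220) × (0.08892−0.1558) = (-21.05)×(-0.06691) = 1.408 kmol/m³.
C_R = C_{R0}e^(−k₁t) = 0.4339 kmol/m³, so C_T = C_{R0}−C_R−C_S = 3.038 kmol/m³; C_S/C_T = 0.464.

0.464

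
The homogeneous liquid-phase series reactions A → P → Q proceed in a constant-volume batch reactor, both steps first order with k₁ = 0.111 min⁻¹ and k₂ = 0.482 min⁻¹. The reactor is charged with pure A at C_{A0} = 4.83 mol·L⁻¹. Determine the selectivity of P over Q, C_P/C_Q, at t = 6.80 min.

Solving the coupled first-order balances gives C_P(t) = [k₁/(k₂−k₁)]·C_{A0}·(e^(−k₁t) − e^(−k₂t)).
e^(−k₁t) = e^(−0.111×6.80) = e^(−0.7548) = 0.4701; e^(−k₂t) = e^(−3.278) = 0.03772.
C_P = 0.111×4.83/(0.482−0.111) × (0.4701−0.03772) = 1.445×0.4324 = 0.6248 mol·L⁻¹.
C_A = C_{A0}e^(−k₁t) = 2.271 mol·L⁻¹, so C_Q = C_{A0}−C_A−C_P = 1.935 mol·L⁻¹; C_P/C_Q = 0.323.

0.323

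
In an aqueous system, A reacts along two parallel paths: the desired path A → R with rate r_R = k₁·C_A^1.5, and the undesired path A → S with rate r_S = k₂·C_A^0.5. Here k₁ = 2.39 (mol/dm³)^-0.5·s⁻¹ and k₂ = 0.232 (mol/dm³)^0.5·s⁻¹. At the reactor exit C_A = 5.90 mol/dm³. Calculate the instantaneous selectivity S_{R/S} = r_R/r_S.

60.8

S_{R/S} = r_R/r_S = (k₁·C_A^1.5)/(k₂·C_A^0.5) = (k₁/k₂)·C_A.
= (2.39×5.900^1.5) / (0.232×5.900^0.5) = 34.25/0.5635 = 60.8.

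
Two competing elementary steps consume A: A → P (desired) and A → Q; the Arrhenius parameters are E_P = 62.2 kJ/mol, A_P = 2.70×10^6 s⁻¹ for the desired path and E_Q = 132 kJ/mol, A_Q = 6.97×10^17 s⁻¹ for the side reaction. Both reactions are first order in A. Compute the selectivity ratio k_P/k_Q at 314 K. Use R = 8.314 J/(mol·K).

Since both paths have the same order in A, the concentration cancels and S_{P/Q} = k_P/k_Q = (A_P/A_Q)·exp[(E_Q−E_P)/(RT)].
(E_Q−E_P)/(RT) = (132−62.2)×10³/(8.314×314) = 69800/2611 = 26.74.
k_P/k_Q = (2.70×10^6/6.97×10^17)·exp(26.74) = 3.874×10^-12 × 4.091×10^11 = 1.58.

1.58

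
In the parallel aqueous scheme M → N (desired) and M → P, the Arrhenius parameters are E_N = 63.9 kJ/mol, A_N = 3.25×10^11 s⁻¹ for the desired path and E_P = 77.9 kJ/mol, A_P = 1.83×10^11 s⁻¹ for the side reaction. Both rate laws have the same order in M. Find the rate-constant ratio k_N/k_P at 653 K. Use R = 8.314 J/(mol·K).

23.4

k_N/k_P = (A_N/A_P)·exp[−(E_N−E_P)/(RT)] = (A_N/A_P)·exp[(E_P−E_N)/(RT)].
(E_P−E_N)/(RT) = (77.9−63.9)×10³/(8.314×653) = 14000/5429 = 2.579.
k_N/k_P = (3.25×10^11/1.83×10^11)·exp(2.579) = 1.776 × 13.18 = 23.4.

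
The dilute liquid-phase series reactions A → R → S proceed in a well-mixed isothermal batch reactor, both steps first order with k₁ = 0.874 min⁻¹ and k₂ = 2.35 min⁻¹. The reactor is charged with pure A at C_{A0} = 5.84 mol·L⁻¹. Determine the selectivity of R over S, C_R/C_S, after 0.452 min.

1.47

The intermediate concentration in a first-order A→B→C sequence is C_R = k₁C_{A0}(e^(−k₁t) − e^(−k₂t))/(k₂−k₁).
e^(−k₁t) = e^(−0.874×0.452) = e^(−0.3950) = 0.6736; e^(−k₂t) = e^(−1.062) = 0.3457.
C_R = 0.874×5.84/(2.35−0.874) × (0.6736−0.3457) = 3.458×0.3280 = 1.134 mol·L⁻¹.
C_A = C_{A0}e^(−k₁t) = 3.934 mol·L⁻¹, so C_S = C_{A0}−C_A−C_R = 0.7718 mol·L⁻¹; C_R/C_S = 1.47.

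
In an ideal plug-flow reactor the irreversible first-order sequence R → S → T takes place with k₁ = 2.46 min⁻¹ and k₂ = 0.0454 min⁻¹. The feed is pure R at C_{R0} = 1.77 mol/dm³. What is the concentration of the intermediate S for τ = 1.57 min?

1.64 mol/dm³

The intermediate concentration in a first-order A→B→C sequence is C_S = k₁C_{R0}(e^(−k₁τ) − e^(−k₂τ))/(k₂−k₁).
e^(−k₁τ) = e^(−2.46×1.57) = e^(−3.862) = 0.02102; e^(−k₂τ) = e^(−0.07128) = 0.9312.
C_S = 2.46×1.77/(0.0454−2.46) × (0.02102−0.9312) = (-1.803)×(-0.9102) = 1.641 mol/dm³.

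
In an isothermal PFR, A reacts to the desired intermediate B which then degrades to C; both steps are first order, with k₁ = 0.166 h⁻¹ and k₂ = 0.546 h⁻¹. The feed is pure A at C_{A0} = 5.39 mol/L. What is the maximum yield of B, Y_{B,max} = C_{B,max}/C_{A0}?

0.181

At the optimum, C_{B,max}/C_{A0} = (k₁/k₂)^[k₂/(k₂−k₁)].
= (0.166/0.546)^(0.546/(0.546−0.166)) = (0.3040)^(1.437) = 0.1807.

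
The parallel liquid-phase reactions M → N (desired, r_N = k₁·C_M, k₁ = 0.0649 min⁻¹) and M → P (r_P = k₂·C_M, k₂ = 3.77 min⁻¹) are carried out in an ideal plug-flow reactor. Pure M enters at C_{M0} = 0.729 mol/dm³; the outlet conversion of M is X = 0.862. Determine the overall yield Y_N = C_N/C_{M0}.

C_M = C_{M0}(1−X) = 0.1006 mol/dm³.
Both paths are first order in M, so the instantaneous fraction to N is constant: dC_N/d(−C_M) = k₁/(k₁+k₂) = 0.01692.
C_N = 0.01692·(C_{M0}−C_M) = 0.01692×0.6284 = 0.0106 mol/dm³.
Y_N = C_N/C_{M0} = 0.01063/0.729 = 0.0146.

0.0146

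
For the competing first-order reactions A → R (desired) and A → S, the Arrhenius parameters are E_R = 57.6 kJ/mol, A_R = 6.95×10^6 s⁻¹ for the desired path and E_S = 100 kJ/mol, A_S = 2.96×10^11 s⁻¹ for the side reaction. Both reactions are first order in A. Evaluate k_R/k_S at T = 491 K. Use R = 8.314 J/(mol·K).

With equal orders, S_{R/S} = k_R/k_S = (A_R/A_S)·exp[(E_S−E_R)/(RT)].
(E_S−E_R)/(RT) = (100−57.6)×10³/(8.314×491) = 42400/4082 = 10.39.
k_R/k_S = (6.95×10^6/2.96×10^11)·exp(10.39) = 2.348×10^-5 × 32423 = 0.761.

0.761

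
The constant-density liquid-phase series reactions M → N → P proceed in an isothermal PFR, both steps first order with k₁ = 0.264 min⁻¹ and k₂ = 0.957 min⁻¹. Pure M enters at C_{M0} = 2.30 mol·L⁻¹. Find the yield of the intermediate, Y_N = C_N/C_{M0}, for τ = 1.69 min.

Solving the coupled first-order balances gives C_N(τ) = [k₁/(k₂−k₁)]·C_{M0}·(e^(−k₁τ) − e^(−k₂τ)).
e^(−k₁τ) = e^(−0.264×1.69) = e^(−0.4462) = 0.6401; e^(−k₂τ) = e^(−1.617) = 0.1984.
C_N = 0.264×2.30/(0.957−0.264) × (0.6401−0.1984) = 0.8762×0.4417 = 0.3870 mol·L⁻¹.
Y_N = C_N/C_{M0} = 0.3870/2.30 = 0.168.

0.168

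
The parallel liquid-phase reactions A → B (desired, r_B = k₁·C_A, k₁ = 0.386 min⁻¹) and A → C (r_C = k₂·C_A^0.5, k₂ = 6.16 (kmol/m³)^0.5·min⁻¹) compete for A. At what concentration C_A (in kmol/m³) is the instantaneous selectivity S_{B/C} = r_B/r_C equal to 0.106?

S_{B/C} = (k₁/k₂)·C_A^0.5 ⇒ C_A = (S·k₂/k₁)^(2).
= (0.106×6.16/0.386)^(2) = (1.692)^(2) = 2.86 kmol/m³.

2.86 kmol/m³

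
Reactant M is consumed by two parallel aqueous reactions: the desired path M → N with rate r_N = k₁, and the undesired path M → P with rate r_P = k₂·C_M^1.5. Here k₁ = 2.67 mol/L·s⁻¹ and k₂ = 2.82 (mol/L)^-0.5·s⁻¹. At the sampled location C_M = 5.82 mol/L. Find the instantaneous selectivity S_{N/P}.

0.0674

S_{N/P} = r_N/r_P = (k₁)/(k₂·C_M^1.5) = (k₁/k₂)·C_M^-1.5.
= (2.67) / (2.82×5.820^1.5) = 2.670/39.59 = 0.0674.
The undesired path is higher order in M, so low C_M (CSTR or dilute feed) favours N.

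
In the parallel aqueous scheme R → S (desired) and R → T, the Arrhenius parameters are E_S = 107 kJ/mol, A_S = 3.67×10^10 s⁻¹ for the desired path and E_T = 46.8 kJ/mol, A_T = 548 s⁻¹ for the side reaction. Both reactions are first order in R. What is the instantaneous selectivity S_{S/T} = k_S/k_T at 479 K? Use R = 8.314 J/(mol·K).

k_S/k_T = (A_S/A_T)·exp[−(E_S−E_T)/(RT)] = (A_S/A_T)·exp[(E_T−E_S)/(RT)].
(E_T−E_S)/(RT) = (46.8−107)×10³/(8.314×479) = -60200/3982 = -15.12.
k_S/k_T = (3.67×10^10/548)·exp(-15.12) = 6.697×10^7 × 2.723×10^-7 = 18.2.

18.2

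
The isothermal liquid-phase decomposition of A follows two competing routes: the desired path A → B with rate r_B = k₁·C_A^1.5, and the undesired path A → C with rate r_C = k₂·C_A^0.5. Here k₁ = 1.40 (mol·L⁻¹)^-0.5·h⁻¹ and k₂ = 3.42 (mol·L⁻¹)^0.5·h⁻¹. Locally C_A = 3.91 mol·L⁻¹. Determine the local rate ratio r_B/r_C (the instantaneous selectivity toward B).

S_{B/C} = r_B/r_C = (k₁·C_A^1.5)/(k₂·C_A^0.5) = (k₁/k₂)·C_A.
= (1.40×3.910^1.5) / (3.42×3.910^0.5) = 10.82/6.763 = 1.60.

1.60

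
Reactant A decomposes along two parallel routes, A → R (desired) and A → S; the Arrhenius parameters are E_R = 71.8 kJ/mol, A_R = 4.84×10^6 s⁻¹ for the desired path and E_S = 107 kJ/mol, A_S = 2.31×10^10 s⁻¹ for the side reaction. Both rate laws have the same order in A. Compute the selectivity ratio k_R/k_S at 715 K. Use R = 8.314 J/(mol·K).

Since both paths have the same order in A, the concentration cancels and S_{R/S} = k_R/k_S = (A_R/A_S)·exp[(E_S−E_R)/(RT)].
(E_S−E_R)/(RT) = (107−71.8)×10³/(8.314×715) = 35200/5945 = 5.921.
k_R/k_S = (4.84×10^6/2.31×10^10)·exp(5.921) = 2.095×10^-4 × 372.9 = 0.0781.

0.0781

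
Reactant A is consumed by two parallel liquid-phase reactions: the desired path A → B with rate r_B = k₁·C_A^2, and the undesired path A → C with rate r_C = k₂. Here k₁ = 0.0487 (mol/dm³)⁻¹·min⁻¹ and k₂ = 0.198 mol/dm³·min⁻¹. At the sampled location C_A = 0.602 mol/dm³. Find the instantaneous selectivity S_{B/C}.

0.0891

S_{B/C} = r_B/r_C = (k₁·C_A^2)/(k₂) = (k₁/k₂)·C_A^2.
= (0.0487×0.6020^2) / (0.198) = 0.01765/0.1980 = 0.0891.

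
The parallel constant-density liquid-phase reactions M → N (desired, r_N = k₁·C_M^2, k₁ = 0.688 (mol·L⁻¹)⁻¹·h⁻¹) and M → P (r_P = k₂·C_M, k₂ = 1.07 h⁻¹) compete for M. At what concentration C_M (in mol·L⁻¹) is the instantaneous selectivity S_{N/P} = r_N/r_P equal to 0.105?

S_{N/P} = (k₁/k₂)·C_M ⇒ C_M = S·k₂/k₁.
= 0.105×1.07/0.688 = 0.163 mol·L⁻¹.

0.163 mol·L⁻¹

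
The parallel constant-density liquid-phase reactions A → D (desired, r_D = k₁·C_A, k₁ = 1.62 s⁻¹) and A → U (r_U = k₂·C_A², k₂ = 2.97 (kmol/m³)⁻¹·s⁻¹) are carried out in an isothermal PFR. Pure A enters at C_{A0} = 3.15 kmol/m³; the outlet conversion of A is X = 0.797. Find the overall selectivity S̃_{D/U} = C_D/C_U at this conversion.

C_A = C_{A0}(1−X) = 0.6394 kmol/m³.
Along a PFR/batch, dC_D/dC_A = −r_D/(r_D+r_U) = −k₁/(k₁+k₂·C_A).
Integrating from C_{A0} to C_A: C_D = (1.62/2.97)·ln[(1.62+2.97·3.15)/(1.62+2.97·0.639)] = 0.5455·ln(10.98/3.519) = 0.6204 kmol/m³.
C_U = (C_{A0}−C_A)−C_D = 1.890 kmol/m³; S̃_{D/U} = 0.6204/1.890 = 0.328.

0.328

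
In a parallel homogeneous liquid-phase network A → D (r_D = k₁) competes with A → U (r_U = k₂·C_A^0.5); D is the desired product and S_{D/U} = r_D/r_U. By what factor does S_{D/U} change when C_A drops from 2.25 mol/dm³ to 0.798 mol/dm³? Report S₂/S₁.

1.68

S_{D/U} = (k₁/k₂)·C_A^-0.5, so S₂/S₁ = (C_{A,2}/C_{A,1})^-0.5.
= (0.798/2.25)^(-0.5) = (0.3547)^(-0.5) = 1.68.
Selectivity toward D rises as C_A falls — low-concentration operation is favoured.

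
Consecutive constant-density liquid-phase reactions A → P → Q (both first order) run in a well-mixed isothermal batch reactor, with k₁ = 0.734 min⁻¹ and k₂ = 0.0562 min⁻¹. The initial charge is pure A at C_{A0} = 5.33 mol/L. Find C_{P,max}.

4.31 mol/L

Evaluating C_P at t_opt = ln(k₂/k₁)/(k₂−k₁) gives C_{P,max}/C_{A0} = (k₁/k₂)^[k₂/(k₂−k₁)].
= (0.734/0.0562)^(0.0562/(0.0562−0.734)) = (13.06)^(-0.08292) = 0.8081.
C_{P,max} = 0.8081×5.33 = 4.31 mol/L.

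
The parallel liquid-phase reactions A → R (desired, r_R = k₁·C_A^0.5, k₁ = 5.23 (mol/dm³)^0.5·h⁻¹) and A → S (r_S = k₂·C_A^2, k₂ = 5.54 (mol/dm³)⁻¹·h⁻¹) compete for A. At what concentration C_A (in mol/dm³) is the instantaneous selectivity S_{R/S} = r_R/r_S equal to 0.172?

3.11 mol/dm³

S_{R/S} = (k₁/k₂)·C_A^-1.5 ⇒ C_A = (S·k₂/k₁)^(1/(-1.5)).
= (0.172×5.54/5.23)^(-0.6667) = (0.1822)^(-0.6667) = 3.11 mol/dm³.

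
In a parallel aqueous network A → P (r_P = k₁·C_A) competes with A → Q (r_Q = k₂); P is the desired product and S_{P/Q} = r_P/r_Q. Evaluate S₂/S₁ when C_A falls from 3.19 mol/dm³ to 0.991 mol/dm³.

S_{P/Q} = (k₁/k₂)·C_A, so S₂/S₁ = (C_{A,2}/C_{A,1}).
= 0.991/3.19 = 0.311.

0.311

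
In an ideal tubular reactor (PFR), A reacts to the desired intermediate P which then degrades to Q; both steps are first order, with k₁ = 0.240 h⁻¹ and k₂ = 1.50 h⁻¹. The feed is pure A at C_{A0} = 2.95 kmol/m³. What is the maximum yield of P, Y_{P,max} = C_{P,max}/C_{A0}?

For a first-order series the maximum intermediate yield is C_{P,max}/C_{A0} = (k₁/k₂)^[k₂/(k₂−k₁)].
= (0.240/1.50)^(1.50/(1.50−0.240)) = (0.1600)^(1.190) = 0.1129.

0.113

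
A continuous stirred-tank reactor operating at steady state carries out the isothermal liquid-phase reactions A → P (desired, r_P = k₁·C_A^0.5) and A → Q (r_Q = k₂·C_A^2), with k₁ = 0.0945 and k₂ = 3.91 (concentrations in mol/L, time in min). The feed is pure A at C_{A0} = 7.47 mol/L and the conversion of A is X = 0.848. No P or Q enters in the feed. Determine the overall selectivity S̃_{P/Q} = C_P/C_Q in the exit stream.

0.0200

Exit C_A = C_{A0}(1−X) = 7.47×0.152 = 1.135 mol/L.
Rates in a CSTR are evaluated at the outlet concentration: r_P = 0.0945×1.135^0.5 = 0.1007, r_Q = 3.91×1.135^2 = 5.041.
Overall selectivity = C_P/C_Q = r_Pτ/(r_Qτ) = r_P/r_Q = 0.0200.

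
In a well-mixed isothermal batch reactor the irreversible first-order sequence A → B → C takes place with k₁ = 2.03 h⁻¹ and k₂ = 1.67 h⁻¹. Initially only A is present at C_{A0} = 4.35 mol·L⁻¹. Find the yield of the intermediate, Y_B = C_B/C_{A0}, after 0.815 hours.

For first-order series with pure A initially, C_B(t) = k₁C_{A0}/(k₂−k₁)·(e^(−k₁t) − e^(−k₂t)).
e^(−k₁t) = e^(−2.03×0.815) = e^(−1.654) = 0.1912; e^(−k₂t) = e^(−1.361) = 0.2564.
C_B = 2.03×4.35/(1.67−2.03) × (0.1912−0.2564) = (-24.53)×(-0.06519) = 1.599 mol·L⁻¹.
Y_B = C_B/C_{A0} = 1.599/4.35 = 0.368.

0.368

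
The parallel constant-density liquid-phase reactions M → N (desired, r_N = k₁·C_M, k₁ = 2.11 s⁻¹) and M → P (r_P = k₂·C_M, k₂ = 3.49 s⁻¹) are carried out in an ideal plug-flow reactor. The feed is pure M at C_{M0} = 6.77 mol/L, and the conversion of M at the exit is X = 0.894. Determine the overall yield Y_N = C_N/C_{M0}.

C_M = C_{M0}(1−X) = 0.7176 mol/L.
Both paths are first order in M, so the instantaneous fraction to N is constant: dC_N/d(−C_M) = k₁/(k₁+k₂) = 0.3768.
C_N = 0.3768·(C_{M0}−C_M) = 0.3768×6.052 = 2.28 mol/L.
Y_N = C_N/C_{M0} = 2.280/6.77 = 0.337.

0.337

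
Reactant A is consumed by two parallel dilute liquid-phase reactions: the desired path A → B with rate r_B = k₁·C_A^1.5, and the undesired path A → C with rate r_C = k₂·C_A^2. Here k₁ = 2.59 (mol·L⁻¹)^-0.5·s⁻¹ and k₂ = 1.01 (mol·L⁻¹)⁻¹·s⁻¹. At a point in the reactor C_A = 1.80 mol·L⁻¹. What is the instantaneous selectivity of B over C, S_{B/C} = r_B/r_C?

1.91

S_{B/C} = r_B/r_C = (k₁·C_A^1.5)/(k₂·C_A^2) = (k₁/k₂)·C_A^-0.5.
= (2.59×1.800^1.5) / (1.01×1.800^2) = 6.255/3.272 = 1.91.
The undesired path is higher order in A, so low C_A (CSTR or dilute feed) favours B.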